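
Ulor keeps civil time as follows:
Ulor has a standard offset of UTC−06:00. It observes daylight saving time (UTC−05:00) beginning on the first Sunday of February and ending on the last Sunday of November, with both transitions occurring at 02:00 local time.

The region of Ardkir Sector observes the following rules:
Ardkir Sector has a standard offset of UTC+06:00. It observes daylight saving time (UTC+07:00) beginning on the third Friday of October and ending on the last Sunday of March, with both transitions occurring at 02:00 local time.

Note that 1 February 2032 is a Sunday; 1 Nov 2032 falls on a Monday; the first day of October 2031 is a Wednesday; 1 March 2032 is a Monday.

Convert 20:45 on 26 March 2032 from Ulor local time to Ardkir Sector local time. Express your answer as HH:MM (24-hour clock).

08:45

1 February 2032 is a Sunday, so the first Sunday is February 1.
1 November 2032 is a Monday, so Sundays fall on 7, 14, 21, 28; the last is November 28.
Daylight saving runs 1 February – 28 November; 26 March 2032 is inside that window, so Ulor is at UTC−05:00.
20:45 Ulor + 5h = 01:45 UTC (rolling into the next day, 27 March 2032).
1 October 2031 is a Wednesday, so the first Friday is October 3 and the third is October 17.
1 March 2032 is a Monday, so Sundays fall on 7, 14, 21, 28; the last is March 28.
At the standard offset (UTC+06:00), 01:45 UTC + 6h = 07:45 Ardkir Sector standard time.
The standard-time date in Ardkir Sector, 27 March 2032, falls between 17 October 2031 and 28 March 2032, so daylight saving is in effect and Ardkir Sector is at UTC+07:00.
01:45 UTC + 7h = 08:45 Ardkir Sector.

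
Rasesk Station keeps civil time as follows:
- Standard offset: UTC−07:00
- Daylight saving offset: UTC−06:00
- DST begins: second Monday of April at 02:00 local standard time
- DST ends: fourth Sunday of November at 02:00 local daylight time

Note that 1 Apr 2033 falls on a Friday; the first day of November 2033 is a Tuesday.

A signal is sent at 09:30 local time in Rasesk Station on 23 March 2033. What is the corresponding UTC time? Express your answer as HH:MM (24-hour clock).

16:30

1 April 2033 is a Friday, so the first Monday is April 4 and the second is April 11.
1 November 2033 is a Tuesday, so the first Sunday is November 6 and the fourth is November 27.
23 March 2033 does not fall between 11 April and 27 November, so daylight saving is not in effect and Rasesk Station is at UTC−07:00.
09:30 local + 7h = 16:30 UTC.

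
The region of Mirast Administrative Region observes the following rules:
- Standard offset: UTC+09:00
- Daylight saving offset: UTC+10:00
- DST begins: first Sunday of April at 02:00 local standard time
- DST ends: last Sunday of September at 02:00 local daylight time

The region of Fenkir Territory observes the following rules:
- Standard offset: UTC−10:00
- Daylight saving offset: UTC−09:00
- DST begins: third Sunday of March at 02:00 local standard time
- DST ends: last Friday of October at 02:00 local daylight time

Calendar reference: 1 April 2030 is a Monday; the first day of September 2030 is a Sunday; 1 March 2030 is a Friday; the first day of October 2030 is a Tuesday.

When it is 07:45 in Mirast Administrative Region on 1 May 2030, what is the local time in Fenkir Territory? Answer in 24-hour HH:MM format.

12:45

1 April 2030 is a Monday, so the first Sunday is April 7.
1 September 2030 is a Sunday, so Sundays fall on 1, 8, 15, 22, 29; the last is September 29.
1 May 2030 falls between 7 April and 29 September, so daylight saving is in effect and Mirast Administrative Region is at UTC+10:00.
07:45 Mirast Administrative Region − 10h = 21:45 UTC (rolling into the previous day, 30 April 2030).
1 March 2030 is a Friday, so the first Sunday is March 3 and the third is March 17.
1 October 2030 is a Tuesday, so Fridays fall on 4, 11, 18, 25; the last is October 25.
At the standard offset (UTC−10:00), 21:45 UTC − 10h = 11:45 Fenkir Territory standard time.
Daylight saving runs 17 March – 25 October; the standard-time date in Fenkir Territory, 30 April 2030, is inside that window, so Fenkir Territory is at UTC−09:00.
21:45 UTC − 9h = 12:45 Fenkir Territory.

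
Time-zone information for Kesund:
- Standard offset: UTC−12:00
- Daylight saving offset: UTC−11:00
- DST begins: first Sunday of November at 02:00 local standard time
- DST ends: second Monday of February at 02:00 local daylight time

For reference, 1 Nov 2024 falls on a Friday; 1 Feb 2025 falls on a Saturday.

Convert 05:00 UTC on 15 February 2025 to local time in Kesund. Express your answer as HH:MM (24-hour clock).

17:00

1 November 2024 is a Friday, so the first Sunday is November 3.
1 February 2025 is a Saturday, so the first Monday is February 3 and the second is February 10.
At the standard offset (UTC−12:00), 05:00 UTC − 12h = 17:00 Kesund standard time (rolling into the previous day, 14 February 2025).
Daylight saving runs 3 November 2024 – 10 February 2025; the standard-time date in Kesund, 14 February 2025, is outside that window, so Kesund is on standard time at UTC−12:00.
05:00 UTC − 12h = 17:00 local (rolling into the previous day, 14 February 2025).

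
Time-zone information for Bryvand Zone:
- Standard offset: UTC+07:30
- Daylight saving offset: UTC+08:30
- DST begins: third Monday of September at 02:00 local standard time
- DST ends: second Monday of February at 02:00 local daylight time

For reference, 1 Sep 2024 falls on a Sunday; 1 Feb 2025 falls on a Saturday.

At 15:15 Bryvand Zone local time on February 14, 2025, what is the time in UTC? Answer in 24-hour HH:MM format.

07:45

1 September 2024 is a Sunday, so the first Monday is September 2 and the third is September 16.
1 February 2025 is a Saturday, so the first Monday is February 3 and the second is February 10.
Daylight saving runs 16 September 2024 – 10 February 2025; February 14, 2025 is outside that window, so Bryvand Zone is on standard time at UTC+07:30.
15:15 local − 7h30m = 07:45 UTC.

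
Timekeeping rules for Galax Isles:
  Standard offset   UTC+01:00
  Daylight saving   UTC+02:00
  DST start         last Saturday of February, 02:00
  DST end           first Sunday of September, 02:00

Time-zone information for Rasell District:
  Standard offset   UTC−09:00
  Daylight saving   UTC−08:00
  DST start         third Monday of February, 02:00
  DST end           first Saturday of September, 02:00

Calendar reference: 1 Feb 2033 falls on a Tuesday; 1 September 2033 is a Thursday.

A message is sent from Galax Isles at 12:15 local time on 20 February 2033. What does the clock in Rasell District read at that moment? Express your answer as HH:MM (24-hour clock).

02:15

1 February 2033 is a Tuesday, so Saturdays fall on 5, 12, 19, 26; the last is February 26.
1 September 2033 is a Thursday, so the first Sunday is September 4.
20 February 2033 does not fall between 26 February and 4 September, so daylight saving is not in effect and Galax Isles is at UTC+01:00.
12:15 Galax Isles − 1h = 11:15 UTC.
1 February 2033 is a Tuesday, so the first Monday is February 7 and the third is February 21.
1 September 2033 is a Thursday, so the first Saturday is September 3.
At the standard offset (UTC−09:00), 11:15 UTC − 9h = 02:15 Rasell District standard time.
The standard-time date in Rasell District, 20 February 2033, does not fall between 21 February and 3 September, so daylight saving is not in effect and Rasell District is at UTC−09:00.
11:15 UTC − 9h = 02:15 Rasell District.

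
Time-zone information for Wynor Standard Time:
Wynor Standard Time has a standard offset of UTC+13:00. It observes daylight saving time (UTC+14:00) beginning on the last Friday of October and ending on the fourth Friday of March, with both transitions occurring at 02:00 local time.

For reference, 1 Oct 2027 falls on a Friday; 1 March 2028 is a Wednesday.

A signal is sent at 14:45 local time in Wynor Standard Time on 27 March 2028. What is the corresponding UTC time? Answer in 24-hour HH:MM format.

01:45

1 October 2027 is a Friday, so Fridays fall on 1, 8, 15, 22, 29; the last is October 29.
1 March 2028 is a Wednesday, so the first Friday is March 3 and the fourth is March 24.
27 March 2028 is outside the daylight-saving period (29 October 2027 – 24 March 2028), so Wynor Standard Time is on standard time, UTC+13:00.
14:45 local − 13h = 01:45 UTC.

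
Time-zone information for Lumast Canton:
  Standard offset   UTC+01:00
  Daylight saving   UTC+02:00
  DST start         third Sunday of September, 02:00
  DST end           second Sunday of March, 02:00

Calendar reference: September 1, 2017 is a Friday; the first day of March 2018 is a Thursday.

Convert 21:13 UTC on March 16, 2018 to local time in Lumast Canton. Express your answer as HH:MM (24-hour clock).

22:13

1 September 2017 is a Friday, so the first Sunday is September 3 and the third is September 17.
1 March 2018 is a Thursday, so the first Sunday is March 4 and the second is March 11.
At the standard offset (UTC+01:00), 21:13 UTC + 1h = 22:13 Lumast Canton standard time.
The standard-time date in Lumast Canton, March 16, 2018, is outside the daylight-saving period (17 September 2017 – 11 March 2018), so Lumast Canton is on standard time, UTC+01:00.
21:13 UTC + 1h = 22:13 local.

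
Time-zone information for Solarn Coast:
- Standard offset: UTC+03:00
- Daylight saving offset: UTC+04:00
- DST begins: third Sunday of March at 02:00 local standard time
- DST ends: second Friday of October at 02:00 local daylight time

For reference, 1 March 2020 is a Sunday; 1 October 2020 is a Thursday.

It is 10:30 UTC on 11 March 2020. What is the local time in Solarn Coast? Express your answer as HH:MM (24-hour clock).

13:30

1 March 2020 is a Sunday, so the first Sunday is March 1 and the third is March 15.
1 October 2020 is a Thursday, so the first Friday is October 2 and the second is October 9.
At the standard offset (UTC+03:00), 10:30 UTC + 3h = 13:30 Solarn Coast standard time.
Daylight saving runs 15 March – 9 October; the standard-time date in Solarn Coast, 11 March 2020, is outside that window, so Solarn Coast is on standard time at UTC+03:00.
10:30 UTC + 3h = 13:30 local.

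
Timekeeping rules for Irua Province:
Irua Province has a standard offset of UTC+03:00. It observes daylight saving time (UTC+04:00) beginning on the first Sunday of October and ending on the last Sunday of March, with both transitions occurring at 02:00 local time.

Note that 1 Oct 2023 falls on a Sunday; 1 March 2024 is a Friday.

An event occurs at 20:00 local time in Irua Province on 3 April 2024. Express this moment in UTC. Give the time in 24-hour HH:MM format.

17:00

1 October 2023 is a Sunday, so the first Sunday is October 1.
1 March 2024 is a Friday, so Sundays fall on 3, 10, 17, 24, 31; the last is March 31.
3 April 2024 is outside the daylight-saving period (1 October 2023 – 31 March 2024), so Irua Province is on standard time, UTC+03:00.
20:00 local − 3h = 17:00 UTC.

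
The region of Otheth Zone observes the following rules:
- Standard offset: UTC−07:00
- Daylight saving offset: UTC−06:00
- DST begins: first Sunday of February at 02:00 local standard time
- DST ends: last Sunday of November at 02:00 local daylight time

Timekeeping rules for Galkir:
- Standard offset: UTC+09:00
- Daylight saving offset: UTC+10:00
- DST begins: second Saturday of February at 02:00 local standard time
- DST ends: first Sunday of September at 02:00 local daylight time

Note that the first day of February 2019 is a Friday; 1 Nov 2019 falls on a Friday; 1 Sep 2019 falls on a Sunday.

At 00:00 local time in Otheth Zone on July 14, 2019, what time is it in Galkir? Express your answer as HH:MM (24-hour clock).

16:00

1 February 2019 is a Friday, so the first Sunday is February 3.
1 November 2019 is a Friday, so Sundays fall on 3, 10, 17, 24; the last is November 24.
July 14, 2019 falls between 3 February and 24 November, so daylight saving is in effect and Otheth Zone is at UTC−06:00.
00:00 Otheth Zone + 6h = 06:00 UTC.
1 February 2019 is a Friday, so the first Saturday is February 2 and the second is February 9.
1 September 2019 is a Sunday, so the first Sunday is September 1.
At the standard offset (UTC+09:00), 06:00 UTC + 9h = 15:00 Galkir standard time.
The standard-time date in Galkir, July 14, 2019, lies within the daylight-saving period (9 February – 1 September), so Galkir is on daylight time, UTC+10:00.
06:00 UTC + 10h = 16:00 Galkir.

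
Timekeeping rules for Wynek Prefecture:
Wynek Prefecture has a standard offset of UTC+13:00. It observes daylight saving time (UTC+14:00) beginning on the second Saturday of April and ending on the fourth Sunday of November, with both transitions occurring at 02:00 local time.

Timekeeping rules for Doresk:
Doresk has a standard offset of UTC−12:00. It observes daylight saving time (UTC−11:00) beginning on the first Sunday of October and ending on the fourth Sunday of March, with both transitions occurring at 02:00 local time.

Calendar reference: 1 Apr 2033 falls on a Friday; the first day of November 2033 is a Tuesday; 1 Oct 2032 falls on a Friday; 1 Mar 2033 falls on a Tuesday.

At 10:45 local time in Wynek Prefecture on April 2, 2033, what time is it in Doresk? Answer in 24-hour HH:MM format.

1 April 2033 is a Friday, so the first Saturday is April 2 and the second is April 9.
1 November 2033 is a Tuesday, so the first Sunday is November 6 and the fourth is November 27.
April 2, 2033 is outside the daylight-saving period (9 April – 27 November), so Wynek Prefecture is on standard time, UTC+13:00.
10:45 Wynek Prefecture − 13h = 21:45 UTC (rolling into the previous day, 1 April 2033).
1 October 2032 is a Friday, so the first Sunday is October 3.
1 March 2033 is a Tuesday, so the first Sunday is March 6 and the fourth is March 27.
At the standard offset (UTC−12:00), 21:45 UTC − 12h = 09:45 Doresk standard time.
The standard-time date in Doresk, April 1, 2033, is outside the daylight-saving period (3 October 2032 – 27 March 2033), so Doresk is on standard time, UTC−12:00.
21:45 UTC − 12h = 09:45 Doresk.

09:45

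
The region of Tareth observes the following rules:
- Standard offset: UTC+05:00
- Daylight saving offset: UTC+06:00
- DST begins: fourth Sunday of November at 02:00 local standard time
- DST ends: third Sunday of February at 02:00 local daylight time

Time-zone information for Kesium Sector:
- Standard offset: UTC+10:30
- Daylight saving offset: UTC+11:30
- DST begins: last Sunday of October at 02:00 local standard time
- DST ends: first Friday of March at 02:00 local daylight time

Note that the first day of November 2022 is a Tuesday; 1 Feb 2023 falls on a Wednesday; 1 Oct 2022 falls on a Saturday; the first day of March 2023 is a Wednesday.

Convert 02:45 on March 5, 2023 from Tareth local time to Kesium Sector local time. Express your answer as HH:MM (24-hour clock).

08:15

1 November 2022 is a Tuesday, so the first Sunday is November 6 and the fourth is November 27.
1 February 2023 is a Wednesday, so the first Sunday is February 5 and the third is February 19.
March 5, 2023 is outside the daylight-saving period (27 November 2022 – 19 February 2023), so Tareth is on standard time, UTC+05:00.
02:45 Tareth − 5h = 21:45 UTC (rolling into the previous day, 4 March 2023).
1 October 2022 is a Saturday, so Sundays fall on 2, 9, 16, 23, 30; the last is October 30.
1 March 2023 is a Wednesday, so the first Friday is March 3.
At the standard offset (UTC+10:30), 21:45 UTC + 10h30m = 08:15 Kesium Sector standard time (rolling into the next day, 5 March 2023).
The standard-time date in Kesium Sector, March 5, 2023, does not fall between 30 October 2022 and 3 March 2023, so daylight saving is not in effect and Kesium Sector is at UTC+10:30.
21:45 UTC + 10h30m = 08:15 Kesium Sector (rolling into the next day, 5 March 2023).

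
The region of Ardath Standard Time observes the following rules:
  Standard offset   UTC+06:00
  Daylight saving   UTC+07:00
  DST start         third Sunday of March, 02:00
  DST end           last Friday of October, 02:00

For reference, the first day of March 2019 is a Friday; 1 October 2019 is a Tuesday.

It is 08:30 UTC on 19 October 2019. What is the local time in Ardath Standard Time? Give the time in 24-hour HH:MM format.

15:30

1 March 2019 is a Friday, so the first Sunday is March 3 and the third is March 17.
1 October 2019 is a Tuesday, so Fridays fall on 4, 11, 18, 25; the last is October 25.
At the standard offset (UTC+06:00), 08:30 UTC + 6h = 14:30 Ardath Standard Time standard time.
The standard-time date in Ardath Standard Time, 19 October 2019, lies within the daylight-saving period (17 March – 25 October), so Ardath Standard Time is on daylight time, UTC+07:00.
08:30 UTC + 7h = 15:30 local.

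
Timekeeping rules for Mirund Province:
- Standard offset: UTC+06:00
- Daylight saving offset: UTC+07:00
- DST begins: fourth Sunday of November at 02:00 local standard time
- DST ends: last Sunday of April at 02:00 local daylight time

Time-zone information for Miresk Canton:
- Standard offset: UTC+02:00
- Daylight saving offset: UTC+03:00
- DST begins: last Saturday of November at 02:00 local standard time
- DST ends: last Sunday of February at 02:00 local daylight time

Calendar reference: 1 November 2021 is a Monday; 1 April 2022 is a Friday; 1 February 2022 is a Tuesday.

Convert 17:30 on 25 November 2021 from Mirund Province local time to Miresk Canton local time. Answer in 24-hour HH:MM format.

13:30

1 November 2021 is a Monday, so the first Sunday is November 7 and the fourth is November 28.
1 April 2022 is a Friday, so Sundays fall on 3, 10, 17, 24; the last is April 24.
25 November 2021 is outside the daylight-saving period (28 November 2021 – 24 April 2022), so Mirund Province is on standard time, UTC+06:00.
17:30 Mirund Province − 6h = 11:30 UTC.
1 November 2021 is a Monday, so Saturdays fall on 6, 13, 20, 27; the last is November 27.
1 February 2022 is a Tuesday, so Sundays fall on 6, 13, 20, 27; the last is February 27.
At the standard offset (UTC+02:00), 11:30 UTC + 2h = 13:30 Miresk Canton standard time.
The standard-time date in Miresk Canton, 25 November 2021, does not fall between 27 November 2021 and 27 February 2022, so daylight saving is not in effect and Miresk Canton is at UTC+02:00.
11:30 UTC + 2h = 13:30 Miresk Canton.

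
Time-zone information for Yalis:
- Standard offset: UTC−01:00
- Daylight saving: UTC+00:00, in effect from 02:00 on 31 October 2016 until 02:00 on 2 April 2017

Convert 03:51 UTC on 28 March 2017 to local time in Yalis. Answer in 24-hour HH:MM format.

03:51

At the standard offset (UTC−01:00), 03:51 UTC − 1h = 02:51 Yalis standard time.
Daylight saving runs 31 October 2016 – 2 April 2017; the standard-time date in Yalis, 28 March 2017, is inside that window, so Yalis is at UTC+00:00.
03:51 UTC + 0h = 03:51 local.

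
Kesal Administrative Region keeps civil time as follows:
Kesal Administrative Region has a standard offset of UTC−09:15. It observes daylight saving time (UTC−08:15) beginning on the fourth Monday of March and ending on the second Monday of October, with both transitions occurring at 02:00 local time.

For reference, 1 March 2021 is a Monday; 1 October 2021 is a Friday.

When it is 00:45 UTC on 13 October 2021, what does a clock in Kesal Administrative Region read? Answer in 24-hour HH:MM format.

15:30

1 March 2021 is a Monday, so the first Monday is March 1 and the fourth is March 22.
1 October 2021 is a Friday, so the first Monday is October 4 and the second is October 11.
At the standard offset (UTC−09:15), 00:45 UTC − 9h15m = 15:30 Kesal Administrative Region standard time (rolling into the previous day, 12 October 2021).
The standard-time date in Kesal Administrative Region, 12 October 2021, does not fall between 22 March and 11 October, so daylight saving is not in effect and Kesal Administrative Region is at UTC−09:15.
00:45 UTC − 9h15m = 15:30 local (rolling into the previous day, 12 October 2021).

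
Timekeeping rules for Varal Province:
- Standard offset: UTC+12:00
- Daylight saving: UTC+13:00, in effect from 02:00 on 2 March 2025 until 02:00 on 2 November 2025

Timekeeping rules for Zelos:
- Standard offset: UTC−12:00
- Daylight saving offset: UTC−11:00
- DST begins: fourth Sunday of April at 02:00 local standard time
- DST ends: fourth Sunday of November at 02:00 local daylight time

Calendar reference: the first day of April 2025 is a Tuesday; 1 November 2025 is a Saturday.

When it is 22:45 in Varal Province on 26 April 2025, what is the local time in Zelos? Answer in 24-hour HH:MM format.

26 April 2025 falls between 2 March and 2 November, so daylight saving is in effect and Varal Province is at UTC+13:00.
22:45 Varal Province − 13h = 09:45 UTC.
1 April 2025 is a Tuesday, so the first Sunday is April 6 and the fourth is April 27.
1 November 2025 is a Saturday, so the first Sunday is November 2 and the fourth is November 23.
At the standard offset (UTC−12:00), 09:45 UTC − 12h = 21:45 Zelos standard time (rolling into the previous day, 25 April 2025).
The standard-time date in Zelos, 25 April 2025, is outside the daylight-saving period (27 April – 23 November), so Zelos is on standard time, UTC−12:00.
09:45 UTC − 12h = 21:45 Zelos (rolling into the previous day, 25 April 2025).

21:45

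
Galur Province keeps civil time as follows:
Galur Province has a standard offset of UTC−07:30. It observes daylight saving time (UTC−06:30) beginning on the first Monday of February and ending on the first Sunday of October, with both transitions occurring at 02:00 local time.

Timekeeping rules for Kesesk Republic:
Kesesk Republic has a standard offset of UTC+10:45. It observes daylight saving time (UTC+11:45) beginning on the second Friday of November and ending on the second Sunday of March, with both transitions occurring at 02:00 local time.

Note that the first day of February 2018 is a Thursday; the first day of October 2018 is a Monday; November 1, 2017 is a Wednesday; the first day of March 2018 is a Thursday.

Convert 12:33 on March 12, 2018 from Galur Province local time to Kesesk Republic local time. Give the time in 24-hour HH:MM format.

1 February 2018 is a Thursday, so the first Monday is February 5.
1 October 2018 is a Monday, so the first Sunday is October 7.
Daylight saving runs 5 February – 7 October; March 12, 2018 is inside that window, so Galur Province is at UTC−06:30.
12:33 Galur Province + 6h30m = 19:03 UTC.
1 November 2017 is a Wednesday, so the first Friday is November 3 and the second is November 10.
1 March 2018 is a Thursday, so the first Sunday is March 4 and the second is March 11.
At the standard offset (UTC+10:45), 19:03 UTC + 10h45m = 05:48 Kesesk Republic standard time (rolling into the next day, 13 March 2018).
The standard-time date in Kesesk Republic, March 13, 2018, is outside the daylight-saving period (10 November 2017 – 11 March 2018), so Kesesk Republic is on standard time, UTC+10:45.
19:03 UTC + 10h45m = 05:48 Kesesk Republic (rolling into the next day, 13 March 2018).

05:48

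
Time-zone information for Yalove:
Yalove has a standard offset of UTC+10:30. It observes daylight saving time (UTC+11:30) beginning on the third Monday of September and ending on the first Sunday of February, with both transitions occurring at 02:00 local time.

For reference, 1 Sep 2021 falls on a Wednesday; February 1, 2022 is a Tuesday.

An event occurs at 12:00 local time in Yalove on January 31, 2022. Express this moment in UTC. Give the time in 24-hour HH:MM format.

1 September 2021 is a Wednesday, so the first Monday is September 6 and the third is September 20.
1 February 2022 is a Tuesday, so the first Sunday is February 6.
Daylight saving runs 20 September 2021 – 6 February 2022; January 31, 2022 is inside that window, so Yalove is at UTC+11:30.
12:00 local − 11h30m = 00:30 UTC.

00:30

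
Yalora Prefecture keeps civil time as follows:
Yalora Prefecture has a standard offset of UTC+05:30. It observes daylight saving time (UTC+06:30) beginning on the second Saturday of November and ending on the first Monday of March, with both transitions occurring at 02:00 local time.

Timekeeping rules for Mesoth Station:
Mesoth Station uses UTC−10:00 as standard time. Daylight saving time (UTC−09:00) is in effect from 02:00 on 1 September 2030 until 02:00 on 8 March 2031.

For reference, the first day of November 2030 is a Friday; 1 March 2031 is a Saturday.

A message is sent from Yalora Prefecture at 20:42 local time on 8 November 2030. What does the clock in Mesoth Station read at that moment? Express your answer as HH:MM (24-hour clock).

1 November 2030 is a Friday, so the first Saturday is November 2 and the second is November 9.
1 March 2031 is a Saturday, so the first Monday is March 3.
Daylight saving runs 9 November 2030 – 3 March 2031; 8 November 2030 is outside that window, so Yalora Prefecture is on standard time at UTC+05:30.
20:42 Yalora Prefecture − 5h30m = 15:12 UTC.
At the standard offset (UTC−10:00), 15:12 UTC − 10h = 05:12 Mesoth Station standard time.
The standard-time date in Mesoth Station, 8 November 2030, falls between 1 September 2030 and 8 March 2031, so daylight saving is in effect and Mesoth Station is at UTC−09:00.
15:12 UTC − 9h = 06:12 Mesoth Station.

06:12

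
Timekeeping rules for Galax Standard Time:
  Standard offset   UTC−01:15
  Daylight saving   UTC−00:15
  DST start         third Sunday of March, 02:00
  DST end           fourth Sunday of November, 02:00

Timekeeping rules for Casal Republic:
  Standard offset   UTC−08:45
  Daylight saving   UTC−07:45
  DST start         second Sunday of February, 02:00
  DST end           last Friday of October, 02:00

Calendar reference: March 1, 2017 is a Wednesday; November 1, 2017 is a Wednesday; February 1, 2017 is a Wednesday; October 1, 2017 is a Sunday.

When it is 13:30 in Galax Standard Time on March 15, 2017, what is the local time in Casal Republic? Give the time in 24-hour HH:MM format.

1 March 2017 is a Wednesday, so the first Sunday is March 5 and the third is March 19.
1 November 2017 is a Wednesday, so the first Sunday is November 5 and the fourth is November 26.
March 15, 2017 does not fall between 19 March and 26 November, so daylight saving is not in effect and Galax Standard Time is at UTC−01:15.
13:30 Galax Standard Time + 1h15m = 14:45 UTC.
1 February 2017 is a Wednesday, so the first Sunday is February 5 and the second is February 12.
1 October 2017 is a Sunday, so Fridays fall on 6, 13, 20, 27; the last is October 27.
At the standard offset (UTC−08:45), 14:45 UTC − 8h45m = 06:00 Casal Republic standard time.
The standard-time date in Casal Republic, March 15, 2017, falls between 12 February and 27 October, so daylight saving is in effect and Casal Republic is at UTC−07:45.
14:45 UTC − 7h45m = 07:00 Casal Republic.

07:00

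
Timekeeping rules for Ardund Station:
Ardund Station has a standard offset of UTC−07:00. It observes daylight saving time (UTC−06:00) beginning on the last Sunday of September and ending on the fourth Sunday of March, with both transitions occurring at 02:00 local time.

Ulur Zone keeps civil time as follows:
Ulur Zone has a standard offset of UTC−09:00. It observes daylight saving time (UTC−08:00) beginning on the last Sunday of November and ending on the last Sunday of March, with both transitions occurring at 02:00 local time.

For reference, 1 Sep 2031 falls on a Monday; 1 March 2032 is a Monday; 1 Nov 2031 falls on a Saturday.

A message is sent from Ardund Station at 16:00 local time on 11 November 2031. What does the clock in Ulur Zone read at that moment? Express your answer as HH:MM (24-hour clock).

1 September 2031 is a Monday, so Sundays fall on 7, 14, 21, 28; the last is September 28.
1 March 2032 is a Monday, so the first Sunday is March 7 and the fourth is March 28.
11 November 2031 falls between 28 September 2031 and 28 March 2032, so daylight saving is in effect and Ardund Station is at UTC−06:00.
16:00 Ardund Station + 6h = 22:00 UTC.
1 November 2031 is a Saturday, so Sundays fall on 2, 9, 16, 23, 30; the last is November 30.
1 March 2032 is a Monday, so Sundays fall on 7, 14, 21, 28; the last is March 28.
At the standard offset (UTC−09:00), 22:00 UTC − 9h = 13:00 Ulur Zone standard time.
Daylight saving runs 30 November 2031 – 28 March 2032; the standard-time date in Ulur Zone, 11 November 2031, is outside that window, so Ulur Zone is on standard time at UTC−09:00.
22:00 UTC − 9h = 13:00 Ulur Zone.

13:00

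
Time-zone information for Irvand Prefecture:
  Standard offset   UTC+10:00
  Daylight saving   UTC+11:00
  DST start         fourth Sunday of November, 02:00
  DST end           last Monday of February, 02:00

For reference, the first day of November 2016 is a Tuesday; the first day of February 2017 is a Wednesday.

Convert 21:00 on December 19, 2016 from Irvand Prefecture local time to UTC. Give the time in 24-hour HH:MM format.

10:00

1 November 2016 is a Tuesday, so the first Sunday is November 6 and the fourth is November 27.
1 February 2017 is a Wednesday, so Mondays fall on 6, 13, 20, 27; the last is February 27.
December 19, 2016 lies within the daylight-saving period (27 November 2016 – 27 February 2017), so Irvand Prefecture is on daylight time, UTC+11:00.
21:00 local − 11h = 10:00 UTC.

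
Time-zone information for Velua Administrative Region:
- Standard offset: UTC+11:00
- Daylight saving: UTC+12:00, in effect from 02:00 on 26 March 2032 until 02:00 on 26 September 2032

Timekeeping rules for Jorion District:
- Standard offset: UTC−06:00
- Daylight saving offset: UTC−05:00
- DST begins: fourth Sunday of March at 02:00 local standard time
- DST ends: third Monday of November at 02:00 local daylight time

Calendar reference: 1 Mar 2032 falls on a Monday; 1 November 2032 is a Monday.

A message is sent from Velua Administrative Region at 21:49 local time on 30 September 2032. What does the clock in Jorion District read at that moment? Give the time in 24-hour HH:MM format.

Daylight saving runs 26 March – 26 September; 30 September 2032 is outside that window, so Velua Administrative Region is on standard time at UTC+11:00.
21:49 Velua Administrative Region − 11h = 10:49 UTC.
1 March 2032 is a Monday, so the first Sunday is March 7 and the fourth is March 28.
1 November 2032 is a Monday, so the first Monday is November 1 and the third is November 15.
At the standard offset (UTC−06:00), 10:49 UTC − 6h = 04:49 Jorion District standard time.
The standard-time date in Jorion District, 30 September 2032, falls between 28 March and 15 November, so daylight saving is in effect and Jorion District is at UTC−05:00.
10:49 UTC − 5h = 05:49 Jorion District.

05:49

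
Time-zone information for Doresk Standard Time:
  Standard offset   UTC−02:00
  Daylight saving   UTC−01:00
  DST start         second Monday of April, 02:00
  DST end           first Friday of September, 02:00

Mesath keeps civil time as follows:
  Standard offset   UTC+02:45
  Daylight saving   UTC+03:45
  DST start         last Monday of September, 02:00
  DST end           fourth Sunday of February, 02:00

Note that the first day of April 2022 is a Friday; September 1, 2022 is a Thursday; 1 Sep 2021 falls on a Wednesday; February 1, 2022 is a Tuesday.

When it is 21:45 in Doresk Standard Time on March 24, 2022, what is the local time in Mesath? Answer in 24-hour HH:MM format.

1 April 2022 is a Friday, so the first Monday is April 4 and the second is April 11.
1 September 2022 is a Thursday, so the first Friday is September 2.
March 24, 2022 is outside the daylight-saving period (11 April – 2 September), so Doresk Standard Time is on standard time, UTC−02:00.
21:45 Doresk Standard Time + 2h = 23:45 UTC.
1 September 2021 is a Wednesday, so Mondays fall on 6, 13, 20, 27; the last is September 27.
1 February 2022 is a Tuesday, so the first Sunday is February 6 and the fourth is February 27.
At the standard offset (UTC+02:45), 23:45 UTC + 2h45m = 02:30 Mesath standard time (rolling into the next day, 25 March 2022).
The standard-time date in Mesath, March 25, 2022, does not fall between 27 September 2021 and 27 February 2022, so daylight saving is not in effect and Mesath is at UTC+02:45.
23:45 UTC + 2h45m = 02:30 Mesath (rolling into the next day, 25 March 2022).

02:30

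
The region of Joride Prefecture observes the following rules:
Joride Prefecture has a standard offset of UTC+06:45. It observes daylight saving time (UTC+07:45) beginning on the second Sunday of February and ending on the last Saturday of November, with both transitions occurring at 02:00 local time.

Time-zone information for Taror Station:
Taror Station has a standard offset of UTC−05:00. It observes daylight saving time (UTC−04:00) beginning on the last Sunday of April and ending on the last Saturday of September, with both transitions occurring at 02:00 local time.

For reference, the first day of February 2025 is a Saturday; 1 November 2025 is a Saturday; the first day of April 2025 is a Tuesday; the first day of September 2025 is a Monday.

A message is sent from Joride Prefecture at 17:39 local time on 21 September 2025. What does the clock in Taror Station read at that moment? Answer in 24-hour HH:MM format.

05:54

1 February 2025 is a Saturday, so the first Sunday is February 2 and the second is February 9.
1 November 2025 is a Saturday, so Saturdays fall on 1, 8, 15, 22, 29; the last is November 29.
21 September 2025 falls between 9 February and 29 November, so daylight saving is in effect and Joride Prefecture is at UTC+07:45.
17:39 Joride Prefecture − 7h45m = 09:54 UTC.
1 April 2025 is a Tuesday, so Sundays fall on 6, 13, 20, 27; the last is April 27.
1 September 2025 is a Monday, so Saturdays fall on 6, 13, 20, 27; the last is September 27.
At the standard offset (UTC−05:00), 09:54 UTC − 5h = 04:54 Taror Station standard time.
Daylight saving runs 27 April – 27 September; the standard-time date in Taror Station, 21 September 2025, is inside that window, so Taror Station is at UTC−04:00.
09:54 UTC − 4h = 05:54 Taror Station.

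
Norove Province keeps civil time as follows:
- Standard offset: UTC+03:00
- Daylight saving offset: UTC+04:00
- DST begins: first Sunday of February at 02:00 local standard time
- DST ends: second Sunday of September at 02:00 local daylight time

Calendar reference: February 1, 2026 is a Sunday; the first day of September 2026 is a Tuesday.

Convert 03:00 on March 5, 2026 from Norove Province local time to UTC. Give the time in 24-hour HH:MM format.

23:00

1 February 2026 is a Sunday, so the first Sunday is February 1.
1 September 2026 is a Tuesday, so the first Sunday is September 6 and the second is September 13.
March 5, 2026 lies within the daylight-saving period (1 February – 13 September), so Norove Province is on daylight time, UTC+04:00.
03:00 local − 4h = 23:00 UTC (rolling into the previous day, 4 March 2026).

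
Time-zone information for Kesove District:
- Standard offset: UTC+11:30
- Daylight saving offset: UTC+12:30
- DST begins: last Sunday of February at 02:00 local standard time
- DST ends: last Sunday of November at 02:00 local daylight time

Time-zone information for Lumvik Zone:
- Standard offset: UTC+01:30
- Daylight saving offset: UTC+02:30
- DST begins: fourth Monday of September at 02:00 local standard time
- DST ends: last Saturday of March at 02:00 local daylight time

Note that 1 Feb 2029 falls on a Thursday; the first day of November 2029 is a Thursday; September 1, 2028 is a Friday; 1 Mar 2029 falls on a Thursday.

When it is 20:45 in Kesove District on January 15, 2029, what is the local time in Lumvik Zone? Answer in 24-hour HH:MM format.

1 February 2029 is a Thursday, so Sundays fall on 4, 11, 18, 25; the last is February 25.
1 November 2029 is a Thursday, so Sundays fall on 4, 11, 18, 25; the last is November 25.
January 15, 2029 is outside the daylight-saving period (25 February – 25 November), so Kesove District is on standard time, UTC+11:30.
20:45 Kesove District − 11h30m = 09:15 UTC.
1 September 2028 is a Friday, so the first Monday is September 4 and the fourth is September 25.
1 March 2029 is a Thursday, so Saturdays fall on 3, 10, 17, 24, 31; the last is March 31.
At the standard offset (UTC+01:30), 09:15 UTC + 1h30m = 10:45 Lumvik Zone standard time.
The standard-time date in Lumvik Zone, January 15, 2029, lies within the daylight-saving period (25 September 2028 – 31 March 2029), so Lumvik Zone is on daylight time, UTC+02:30.
09:15 UTC + 2h30m = 11:45 Lumvik Zone.

11:45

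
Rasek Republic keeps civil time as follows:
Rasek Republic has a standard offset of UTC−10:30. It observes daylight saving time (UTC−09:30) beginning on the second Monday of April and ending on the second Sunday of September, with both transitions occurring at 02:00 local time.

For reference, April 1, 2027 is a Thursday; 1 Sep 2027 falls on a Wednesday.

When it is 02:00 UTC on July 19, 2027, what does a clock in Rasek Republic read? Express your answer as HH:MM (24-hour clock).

1 April 2027 is a Thursday, so the first Monday is April 5 and the second is April 12.
1 September 2027 is a Wednesday, so the first Sunday is September 5 and the second is September 12.
At the standard offset (UTC−10:30), 02:00 UTC − 10h30m = 15:30 Rasek Republic standard time (rolling into the previous day, 18 July 2027).
Daylight saving runs 12 April – 12 September; the standard-time date in Rasek Republic, July 18, 2027, is inside that window, so Rasek Republic is at UTC−09:30.
02:00 UTC − 9h30m = 16:30 local (rolling into the previous day, 18 July 2027).

16:30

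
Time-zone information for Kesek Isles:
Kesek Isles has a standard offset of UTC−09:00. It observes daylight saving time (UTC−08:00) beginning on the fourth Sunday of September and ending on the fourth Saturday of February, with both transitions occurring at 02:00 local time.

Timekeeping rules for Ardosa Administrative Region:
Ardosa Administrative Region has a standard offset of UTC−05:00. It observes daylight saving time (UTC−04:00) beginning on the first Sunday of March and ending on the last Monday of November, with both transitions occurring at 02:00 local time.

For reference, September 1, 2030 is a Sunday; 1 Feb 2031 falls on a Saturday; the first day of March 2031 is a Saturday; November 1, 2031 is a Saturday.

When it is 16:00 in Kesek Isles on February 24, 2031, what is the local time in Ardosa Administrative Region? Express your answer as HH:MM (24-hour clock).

20:00

1 September 2030 is a Sunday, so the first Sunday is September 1 and the fourth is September 22.
1 February 2031 is a Saturday, so the first Saturday is February 1 and the fourth is February 22.
Daylight saving runs 22 September 2030 – 22 February 2031; February 24, 2031 is outside that window, so Kesek Isles is on standard time at UTC−09:00.
16:00 Kesek Isles + 9h = 01:00 UTC (rolling into the next day, 25 February 2031).
1 March 2031 is a Saturday, so the first Sunday is March 2.
1 November 2031 is a Saturday, so Mondays fall on 3, 10, 17, 24; the last is November 24.
At the standard offset (UTC−05:00), 01:00 UTC − 5h = 20:00 Ardosa Administrative Region standard time (rolling into the previous day, 24 February 2031).
The standard-time date in Ardosa Administrative Region, February 24, 2031, is outside the daylight-saving period (2 March – 24 November), so Ardosa Administrative Region is on standard time, UTC−05:00.
01:00 UTC − 5h = 20:00 Ardosa Administrative Region (rolling into the previous day, 24 February 2031).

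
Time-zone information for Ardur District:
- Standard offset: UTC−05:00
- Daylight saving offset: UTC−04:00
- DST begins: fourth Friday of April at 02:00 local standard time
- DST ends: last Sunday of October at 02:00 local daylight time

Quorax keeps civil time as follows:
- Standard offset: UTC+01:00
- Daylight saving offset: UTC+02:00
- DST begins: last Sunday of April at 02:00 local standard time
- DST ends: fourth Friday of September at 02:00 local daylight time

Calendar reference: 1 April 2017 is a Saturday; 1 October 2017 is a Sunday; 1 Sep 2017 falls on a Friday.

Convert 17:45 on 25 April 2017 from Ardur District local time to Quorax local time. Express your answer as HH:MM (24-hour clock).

1 April 2017 is a Saturday, so the first Friday is April 7 and the fourth is April 28.
1 October 2017 is a Sunday, so Sundays fall on 1, 8, 15, 22, 29; the last is October 29.
Daylight saving runs 28 April – 29 October; 25 April 2017 is outside that window, so Ardur District is on standard time at UTC−05:00.
17:45 Ardur District + 5h = 22:45 UTC.
1 April 2017 is a Saturday, so Sundays fall on 2, 9, 16, 23, 30; the last is April 30.
1 September 2017 is a Friday, so the first Friday is September 1 and the fourth is September 22.
At the standard offset (UTC+01:00), 22:45 UTC + 1h = 23:45 Quorax standard time.
The standard-time date in Quorax, 25 April 2017, does not fall between 30 April and 22 September, so daylight saving is not in effect and Quorax is at UTC+01:00.
22:45 UTC + 1h = 23:45 Quorax.

23:45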